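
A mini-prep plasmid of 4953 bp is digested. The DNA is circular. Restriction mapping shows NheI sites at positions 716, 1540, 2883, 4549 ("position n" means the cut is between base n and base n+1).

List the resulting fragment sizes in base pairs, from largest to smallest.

1666, 1343, 1120, 824 bp

Circular molecule, 4 cuts → 4 fragments:
  1540 − 716 = 824 bp
  2883 − 1540 = 1343 bp
  4549 − 2883 = 1666 bp
  wrap: 4953 − 4549 + 716 = 1120 bp
Sorted largest to smallest: 1666, 1343, 1120, 824 bp.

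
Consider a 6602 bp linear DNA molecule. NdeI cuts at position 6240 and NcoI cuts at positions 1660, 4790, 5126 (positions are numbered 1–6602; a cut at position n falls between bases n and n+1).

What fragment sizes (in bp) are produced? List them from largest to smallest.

Combined cut positions (sorted): 1660, 4790, 5126, 6240.
Linear molecule, 4 cuts → 5 fragments:
  1660 − 0 = 1660 bp
  4790 − 1660 = 3130 bp
  5126 − 4790 = 336 bp
  6240 − 5126 = 1114 bp
  6602 − 6240 = 362 bp
Sorted largest to smallest: 3130, 1660, 1114, 362, 336 bp.

3130, 1660, 1114, 362, 336 bp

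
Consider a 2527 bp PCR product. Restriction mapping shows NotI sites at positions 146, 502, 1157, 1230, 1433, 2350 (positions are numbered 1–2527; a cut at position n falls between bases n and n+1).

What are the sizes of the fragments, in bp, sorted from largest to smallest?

Linear molecule, 6 cuts → 7 fragments:
  146 − 0 = 146 bp
  502 − 146 = 356 bp
  1157 − 502 = 655 bp
  1230 − 1157 = 73 bp
  1433 − 1230 = 203 bp
  2350 − 1433 = 917 bp
  2527 − 2350 = 177 bp
Sorted largest to smallest: 917, 655, 356, 203, 177, 146, 73 bp.

917, 655, 356, 203, 177, 146, 73 bp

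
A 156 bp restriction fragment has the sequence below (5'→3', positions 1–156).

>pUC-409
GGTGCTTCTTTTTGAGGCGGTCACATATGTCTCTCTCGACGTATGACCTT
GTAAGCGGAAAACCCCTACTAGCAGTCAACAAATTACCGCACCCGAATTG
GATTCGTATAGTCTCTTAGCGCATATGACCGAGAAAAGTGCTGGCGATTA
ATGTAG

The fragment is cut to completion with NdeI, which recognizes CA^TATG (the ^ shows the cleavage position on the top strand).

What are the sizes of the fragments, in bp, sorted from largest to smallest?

98, 33, 25 bp

NdeI sites (CATATG) start at positions 24, 122.
NdeI cuts after base 2 of each site, so after positions 25, 123.
Linear molecule, 2 cuts → 3 fragments:
  1–25 → 25 bp
  26–123 → 98 bp
  124–156 → 33 bp
Sorted largest to smallest: 98, 33, 25 bp.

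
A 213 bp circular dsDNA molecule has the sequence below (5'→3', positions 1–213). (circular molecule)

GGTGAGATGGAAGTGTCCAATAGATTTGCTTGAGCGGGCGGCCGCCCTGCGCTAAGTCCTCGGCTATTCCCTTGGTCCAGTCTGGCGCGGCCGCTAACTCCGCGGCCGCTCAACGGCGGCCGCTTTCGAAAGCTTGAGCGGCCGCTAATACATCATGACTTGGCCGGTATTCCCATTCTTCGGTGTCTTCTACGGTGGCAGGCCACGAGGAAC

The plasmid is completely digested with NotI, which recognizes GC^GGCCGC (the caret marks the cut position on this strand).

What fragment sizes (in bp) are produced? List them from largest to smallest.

113, 49, 22, 15, 14 bp

NotI sites (GCGGCCGC) start at positions 38, 87, 102, 116, 138.
NotI cuts after base 2 of each site, so after positions 39, 88, 103, 117, 139.
Circular molecule, 5 cuts → 5 fragments:
  40–88 → 49 bp
  89–103 → 15 bp
  104–117 → 14 bp
  118–139 → 22 bp
  140–213 then 1–39 → 74 + 39 = 113 bp
Sorted largest to smallest: 113, 49, 22, 15, 14 bp.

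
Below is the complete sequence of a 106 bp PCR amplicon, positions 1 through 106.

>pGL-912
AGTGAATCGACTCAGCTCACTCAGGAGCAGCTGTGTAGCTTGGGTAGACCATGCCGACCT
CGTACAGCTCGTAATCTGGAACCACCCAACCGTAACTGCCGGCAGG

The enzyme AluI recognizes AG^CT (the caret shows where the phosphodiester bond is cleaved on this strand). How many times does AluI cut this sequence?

AGCT occurs starting at positions 14, 29, 37, 66.
AluI cuts at 4 sites.

4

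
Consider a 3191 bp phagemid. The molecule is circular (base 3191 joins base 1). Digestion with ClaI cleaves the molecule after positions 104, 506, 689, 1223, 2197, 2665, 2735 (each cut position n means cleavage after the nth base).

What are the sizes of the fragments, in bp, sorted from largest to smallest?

Circular molecule, 7 cuts → 7 fragments:
  506 − 104 = 402 bp
  689 − 506 = 183 bp
  1223 − 689 = 534 bp
  2197 − 1223 = 974 bp
  2665 − 2197 = 468 bp
  2735 − 2665 = 70 bp
  wrap: 3191 − 2735 + 104 = 560 bp
Sorted largest to smallest: 974, 560, 534, 468, 402, 183, 70 bp.

974, 560, 534, 468, 402, 183, 70 bp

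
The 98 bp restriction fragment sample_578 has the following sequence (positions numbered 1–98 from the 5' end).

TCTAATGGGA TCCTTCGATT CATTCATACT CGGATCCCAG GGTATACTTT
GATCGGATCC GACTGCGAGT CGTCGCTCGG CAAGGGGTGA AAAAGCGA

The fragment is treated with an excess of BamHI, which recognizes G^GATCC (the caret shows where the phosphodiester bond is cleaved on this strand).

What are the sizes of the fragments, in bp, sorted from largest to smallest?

BamHI sites (GGATCC) start at positions 8, 32, 55.
BamHI cuts after the first base of each site, so after positions 8, 32, 55.
Linear molecule, 3 cuts → 4 fragments:
  1–8 → 8 bp
  9–32 → 24 bp
  33–55 → 23 bp
  56–98 → 43 bp
Sorted largest to smallest: 43, 24, 23, 8 bp.

43, 24, 23, 8 bp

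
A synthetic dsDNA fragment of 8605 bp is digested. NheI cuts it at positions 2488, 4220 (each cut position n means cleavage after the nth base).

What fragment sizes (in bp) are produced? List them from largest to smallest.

4385, 2488, 1732 bp

Linear molecule, 2 cuts → 3 fragments:
  2488 − 0 = 2488 bp
  4220 − 2488 = 1732 bp
  8605 − 4220 = 4385 bp
Sorted largest to smallest: 4385, 2488, 1732 bp.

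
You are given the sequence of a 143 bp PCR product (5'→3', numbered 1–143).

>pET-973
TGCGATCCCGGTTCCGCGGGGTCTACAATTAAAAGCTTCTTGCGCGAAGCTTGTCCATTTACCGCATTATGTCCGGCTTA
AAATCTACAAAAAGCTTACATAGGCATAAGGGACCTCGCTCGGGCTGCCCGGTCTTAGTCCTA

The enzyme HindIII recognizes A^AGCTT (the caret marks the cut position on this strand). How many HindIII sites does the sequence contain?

AAGCTT occurs starting at positions 33, 47, 92.
HindIII cuts at 3 sites.

3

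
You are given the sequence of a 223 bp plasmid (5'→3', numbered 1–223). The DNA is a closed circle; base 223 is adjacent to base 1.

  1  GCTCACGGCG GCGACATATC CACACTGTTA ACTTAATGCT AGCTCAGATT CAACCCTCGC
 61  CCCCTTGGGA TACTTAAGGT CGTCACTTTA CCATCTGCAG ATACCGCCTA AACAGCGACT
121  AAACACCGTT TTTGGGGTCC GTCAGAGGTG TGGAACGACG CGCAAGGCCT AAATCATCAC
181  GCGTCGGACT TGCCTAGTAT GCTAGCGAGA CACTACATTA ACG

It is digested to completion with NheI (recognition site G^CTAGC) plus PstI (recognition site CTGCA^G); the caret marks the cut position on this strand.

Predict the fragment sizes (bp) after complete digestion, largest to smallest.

NheI sites (GCTAGC) start at positions 38, 201.
NheI cuts after the first base of each site, so after positions 38, 201.
The PstI site (CTGCAG) starts at position 95.
PstI cuts after base 5 of each site (before the last base), so after position 99.
Combined cut positions: 38, 99, 201.
Circular molecule, 3 cuts → 3 fragments:
  39–99 → 61 bp
  100–201 → 102 bp
  202–223 then 1–38 → 22 + 38 = 60 bp
Sorted largest to smallest: 102, 61, 60 bp.

102, 61, 60 bp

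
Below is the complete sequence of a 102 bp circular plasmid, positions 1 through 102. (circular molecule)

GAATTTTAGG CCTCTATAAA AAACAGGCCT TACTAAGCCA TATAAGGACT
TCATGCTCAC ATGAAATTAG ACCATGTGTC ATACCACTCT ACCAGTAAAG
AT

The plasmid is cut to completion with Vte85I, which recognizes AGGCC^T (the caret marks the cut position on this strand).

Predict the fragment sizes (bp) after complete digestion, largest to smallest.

85, 17 bp

Vte85I sites (AGGCCT) start at positions 8, 25.
Vte85I cuts after base 5 of each site (before the last base), so after positions 12, 29.
Circular molecule, 2 cuts → 2 fragments:
  13–29 → 17 bp
  30–102 then 1–12 → 73 + 12 = 85 bp
Sorted largest to smallest: 85, 17 bp.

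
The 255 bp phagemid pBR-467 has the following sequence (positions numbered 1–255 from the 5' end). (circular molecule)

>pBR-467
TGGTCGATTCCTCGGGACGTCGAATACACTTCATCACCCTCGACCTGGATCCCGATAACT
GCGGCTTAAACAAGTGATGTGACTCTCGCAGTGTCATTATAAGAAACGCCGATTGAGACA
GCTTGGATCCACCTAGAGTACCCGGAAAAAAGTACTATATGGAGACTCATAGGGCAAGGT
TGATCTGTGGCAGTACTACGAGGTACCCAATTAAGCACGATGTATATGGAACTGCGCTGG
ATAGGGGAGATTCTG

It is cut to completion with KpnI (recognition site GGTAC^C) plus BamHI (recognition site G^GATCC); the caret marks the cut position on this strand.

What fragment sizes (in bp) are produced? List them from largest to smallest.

96, 81, 78 bp

The KpnI site (GGTACC) starts at position 202.
KpnI cuts after base 5 of each site (before the last base), so after position 206.
BamHI sites (GGATCC) start at positions 47, 125.
BamHI cuts after the first base of each site, so after positions 47, 125.
Combined cut positions: 47, 125, 206.
Circular molecule, 3 cuts → 3 fragments:
  48–125 → 78 bp
  126–206 → 81 bp
  207–255 then 1–47 → 49 + 47 = 96 bp
Sorted largest to smallest: 96, 81, 78 bp.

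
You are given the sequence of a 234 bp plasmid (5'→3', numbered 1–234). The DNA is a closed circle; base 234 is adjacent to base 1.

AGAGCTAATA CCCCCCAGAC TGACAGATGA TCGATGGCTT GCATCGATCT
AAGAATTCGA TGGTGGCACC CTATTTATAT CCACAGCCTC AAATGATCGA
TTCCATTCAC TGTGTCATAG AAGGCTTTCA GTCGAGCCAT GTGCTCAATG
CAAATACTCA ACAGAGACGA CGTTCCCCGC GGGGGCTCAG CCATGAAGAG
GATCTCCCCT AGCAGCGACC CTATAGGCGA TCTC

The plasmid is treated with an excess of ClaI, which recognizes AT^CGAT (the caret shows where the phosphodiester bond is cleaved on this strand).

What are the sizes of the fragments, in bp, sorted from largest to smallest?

168, 53, 13 bp

ClaI sites (ATCGAT) start at positions 30, 43, 96.
ClaI cuts after base 2 of each site, so after positions 31, 44, 97.
Circular molecule, 3 cuts → 3 fragments:
  32–44 → 13 bp
  45–97 → 53 bp
  98–234 then 1–31 → 137 + 31 = 168 bp
Sorted largest to smallest: 168, 53, 13 bp.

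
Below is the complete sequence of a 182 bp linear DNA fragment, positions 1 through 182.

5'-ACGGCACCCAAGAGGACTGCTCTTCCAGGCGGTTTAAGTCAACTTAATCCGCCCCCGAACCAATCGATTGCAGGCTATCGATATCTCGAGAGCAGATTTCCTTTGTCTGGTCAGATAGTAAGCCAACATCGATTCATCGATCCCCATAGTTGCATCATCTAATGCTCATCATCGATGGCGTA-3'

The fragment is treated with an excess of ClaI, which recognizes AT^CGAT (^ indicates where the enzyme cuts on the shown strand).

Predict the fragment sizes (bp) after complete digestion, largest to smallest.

ClaI sites (ATCGAT) start at positions 63, 77, 128, 136, 171.
ClaI cuts after base 2 of each site, so after positions 64, 78, 129, 137, 172.
Linear molecule, 5 cuts → 6 fragments:
  1–64 → 64 bp
  65–78 → 14 bp
  79–129 → 51 bp
  130–137 → 8 bp
  138–172 → 35 bp
  173–182 → 10 bp
Sorted largest to smallest: 64, 51, 35, 14, 10, 8 bp.

64, 51, 35, 14, 10, 8 bp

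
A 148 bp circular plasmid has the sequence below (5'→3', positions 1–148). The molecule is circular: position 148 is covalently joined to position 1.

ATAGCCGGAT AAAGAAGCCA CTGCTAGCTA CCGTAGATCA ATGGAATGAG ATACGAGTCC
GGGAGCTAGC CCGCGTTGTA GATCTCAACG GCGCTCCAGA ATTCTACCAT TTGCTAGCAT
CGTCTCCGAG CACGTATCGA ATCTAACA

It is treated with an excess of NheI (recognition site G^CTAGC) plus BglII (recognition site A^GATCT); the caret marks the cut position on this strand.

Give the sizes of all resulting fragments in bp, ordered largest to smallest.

58, 42, 33, 15 bp

NheI sites (GCTAGC) start at positions 23, 65, 113.
NheI cuts after the first base of each site, so after positions 23, 65, 113.
The BglII site (AGATCT) starts at position 80.
BglII cuts after the first base of each site, so after position 80.
Combined cut positions: 23, 65, 80, 113.
Circular molecule, 4 cuts → 4 fragments:
  24–65 → 42 bp
  66–80 → 15 bp
  81–113 → 33 bp
  114–148 then 1–23 → 35 + 23 = 58 bp
Sorted largest to smallest: 58, 42, 33, 15 bp.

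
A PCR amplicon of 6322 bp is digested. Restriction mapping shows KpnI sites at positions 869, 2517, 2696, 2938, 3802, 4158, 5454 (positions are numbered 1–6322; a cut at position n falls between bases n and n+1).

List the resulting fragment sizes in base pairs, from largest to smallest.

1648, 1296, 869, 868, 864, 356, 242, 179 bp

Linear molecule, 7 cuts → 8 fragments:
  869 − 0 = 869 bp
  2517 − 869 = 1648 bp
  2696 − 2517 = 179 bp
  2938 − 2696 = 242 bp
  3802 − 2938 = 864 bp
  4158 − 3802 = 356 bp
  5454 − 4158 = 1296 bp
  6322 − 5454 = 868 bp
Sorted largest to smallest: 1648, 1296, 869, 868, 864, 356, 242, 179 bp.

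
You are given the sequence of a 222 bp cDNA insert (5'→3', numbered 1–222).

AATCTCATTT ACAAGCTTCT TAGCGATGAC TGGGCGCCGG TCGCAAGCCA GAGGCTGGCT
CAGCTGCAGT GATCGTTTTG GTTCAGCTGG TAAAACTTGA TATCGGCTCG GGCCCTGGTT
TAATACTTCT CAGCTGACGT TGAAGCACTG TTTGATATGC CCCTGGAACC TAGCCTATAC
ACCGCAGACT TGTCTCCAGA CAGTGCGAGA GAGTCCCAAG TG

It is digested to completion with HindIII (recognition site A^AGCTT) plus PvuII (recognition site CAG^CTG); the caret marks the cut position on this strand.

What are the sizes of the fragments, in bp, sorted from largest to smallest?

The HindIII site (AAGCTT) starts at position 13.
HindIII cuts after the first base of each site, so after position 13.
PvuII sites (CAGCTG) start at positions 61, 84, 131.
PvuII cuts after base 3 of each site, so after positions 63, 86, 133.
Combined cut positions: 13, 63, 86, 133.
Linear molecule, 4 cuts → 5 fragments:
  1–13 → 13 bp
  14–63 → 50 bp
  64–86 → 23 bp
  87–133 → 47 bp
  134–222 → 89 bp
Sorted largest to smallest: 89, 50, 47, 23, 13 bp.

89, 50, 47, 23, 13 bp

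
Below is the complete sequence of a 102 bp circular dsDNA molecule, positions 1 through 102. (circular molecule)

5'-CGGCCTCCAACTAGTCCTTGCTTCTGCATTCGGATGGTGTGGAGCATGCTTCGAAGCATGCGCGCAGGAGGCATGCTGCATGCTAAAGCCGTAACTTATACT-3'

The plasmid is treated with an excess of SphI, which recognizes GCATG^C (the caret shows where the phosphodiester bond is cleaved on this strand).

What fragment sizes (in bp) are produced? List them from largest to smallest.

68, 15, 12, 7 bp

SphI sites (GCATGC) start at positions 44, 56, 71, 78.
SphI cuts after base 5 of each site (before the last base), so after positions 48, 60, 75, 82.
Circular molecule, 4 cuts → 4 fragments:
  49–60 → 12 bp
  61–75 → 15 bp
  76–82 → 7 bp
  83–102 then 1–48 → 20 + 48 = 68 bp
Sorted largest to smallest: 68, 15, 12, 7 bp.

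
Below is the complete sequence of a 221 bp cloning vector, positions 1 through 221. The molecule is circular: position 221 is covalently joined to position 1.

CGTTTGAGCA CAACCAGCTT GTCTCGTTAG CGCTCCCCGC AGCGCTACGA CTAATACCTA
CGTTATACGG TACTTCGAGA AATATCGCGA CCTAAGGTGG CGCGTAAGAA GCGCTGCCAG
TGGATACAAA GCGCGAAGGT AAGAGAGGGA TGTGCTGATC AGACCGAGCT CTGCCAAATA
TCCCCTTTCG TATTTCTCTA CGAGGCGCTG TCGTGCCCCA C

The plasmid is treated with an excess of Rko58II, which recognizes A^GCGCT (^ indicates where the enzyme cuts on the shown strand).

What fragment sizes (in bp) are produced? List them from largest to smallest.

140, 69, 12 bp

Rko58II sites (AGCGCT) start at positions 29, 41, 110.
Rko58II cuts after the first base of each site, so after positions 29, 41, 110.
Circular molecule, 3 cuts → 3 fragments:
  30–41 → 12 bp
  42–110 → 69 bp
  111–221 then 1–29 → 111 + 29 = 140 bp
Sorted largest to smallest: 140, 69, 12 bp.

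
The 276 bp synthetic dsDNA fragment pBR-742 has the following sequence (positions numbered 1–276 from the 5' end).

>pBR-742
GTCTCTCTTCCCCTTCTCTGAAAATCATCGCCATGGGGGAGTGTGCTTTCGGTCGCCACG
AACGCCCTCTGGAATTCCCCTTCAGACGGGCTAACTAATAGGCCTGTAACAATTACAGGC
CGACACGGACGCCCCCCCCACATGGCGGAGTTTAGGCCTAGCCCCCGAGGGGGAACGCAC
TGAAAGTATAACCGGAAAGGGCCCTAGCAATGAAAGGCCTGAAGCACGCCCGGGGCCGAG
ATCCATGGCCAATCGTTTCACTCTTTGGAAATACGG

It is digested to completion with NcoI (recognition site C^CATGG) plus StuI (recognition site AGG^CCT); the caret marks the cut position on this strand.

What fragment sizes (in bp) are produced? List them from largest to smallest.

71, 61, 54, 33, 31, 26 bp

NcoI sites (CCATGG) start at positions 31, 243.
NcoI cuts after the first base of each site, so after positions 31, 243.
StuI sites (AGGCCT) start at positions 100, 154, 215.
StuI cuts after base 3 of each site, so after positions 102, 156, 217.
Combined cut positions: 31, 102, 156, 217, 243.
Linear molecule, 5 cuts → 6 fragments:
  1–31 → 31 bp
  32–102 → 71 bp
  103–156 → 54 bp
  157–217 → 61 bp
  218–243 → 26 bp
  244–276 → 33 bp
Sorted largest to smallest: 71, 61, 54, 33, 31, 26 bp.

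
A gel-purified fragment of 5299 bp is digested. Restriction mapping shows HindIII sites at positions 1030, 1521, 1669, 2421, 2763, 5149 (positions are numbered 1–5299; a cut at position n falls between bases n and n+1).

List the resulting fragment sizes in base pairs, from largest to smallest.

Linear molecule, 6 cuts → 7 fragments:
  1030 − 0 = 1030 bp
  1521 − 1030 = 491 bp
  1669 − 1521 = 148 bp
  2421 − 1669 = 752 bp
  2763 − 2421 = 342 bp
  5149 − 2763 = 2386 bp
  5299 − 5149 = 150 bp
Sorted largest to smallest: 2386, 1030, 752, 491, 342, 150, 148 bp.

2386, 1030, 752, 491, 342, 150, 148 bp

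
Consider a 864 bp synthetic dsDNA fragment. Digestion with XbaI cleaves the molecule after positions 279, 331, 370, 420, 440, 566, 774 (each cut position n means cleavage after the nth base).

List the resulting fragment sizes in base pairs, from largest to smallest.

279, 208, 126, 90, 52, 50, 39, 20 bp

Linear molecule, 7 cuts → 8 fragments:
  279 − 0 = 279 bp
  331 − 279 = 52 bp
  370 − 331 = 39 bp
  420 − 370 = 50 bp
  440 − 420 = 20 bp
  566 − 440 = 126 bp
  774 − 566 = 208 bp
  864 − 774 = 90 bp
Sorted largest to smallest: 279, 208, 126, 90, 52, 50, 39, 20 bp.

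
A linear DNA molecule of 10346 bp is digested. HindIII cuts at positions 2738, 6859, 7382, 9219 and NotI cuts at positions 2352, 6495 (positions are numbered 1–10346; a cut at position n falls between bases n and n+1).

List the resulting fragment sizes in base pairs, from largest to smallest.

Combined cut positions (sorted): 2352, 2738, 6495, 6859, 7382, 9219.
Linear molecule, 6 cuts → 7 fragments:
  2352 − 0 = 2352 bp
  2738 − 2352 = 386 bp
  6495 − 2738 = 3757 bp
  6859 − 6495 = 364 bp
  7382 − 6859 = 523 bp
  9219 − 7382 = 1837 bp
  10346 − 9219 = 1127 bp
Sorted largest to smallest: 3757, 2352, 1837, 1127, 523, 386, 364 bp.

3757, 2352, 1837, 1127, 523, 386, 364 bp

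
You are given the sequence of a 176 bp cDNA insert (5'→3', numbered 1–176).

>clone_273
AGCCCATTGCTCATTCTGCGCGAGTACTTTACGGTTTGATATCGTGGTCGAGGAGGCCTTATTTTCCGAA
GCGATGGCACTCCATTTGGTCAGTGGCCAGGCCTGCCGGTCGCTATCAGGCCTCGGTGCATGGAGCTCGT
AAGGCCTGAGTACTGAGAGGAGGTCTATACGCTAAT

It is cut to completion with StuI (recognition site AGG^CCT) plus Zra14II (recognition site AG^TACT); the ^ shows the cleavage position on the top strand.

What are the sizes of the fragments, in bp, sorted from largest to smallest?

45, 32, 26, 24, 24, 19, 6 bp

StuI sites (AGGCCT) start at positions 54, 99, 118, 142.
StuI cuts after base 3 of each site, so after positions 56, 101, 120, 144.
Zra14II sites (AGTACT) start at positions 23, 149.
Zra14II cuts after base 2 of each site, so after positions 24, 150.
Combined cut positions: 24, 56, 101, 120, 144, 150.
Linear molecule, 6 cuts → 7 fragments:
  1–24 → 24 bp
  25–56 → 32 bp
  57–101 → 45 bp
  102–120 → 19 bp
  121–144 → 24 bp
  145–150 → 6 bp
  151–176 → 26 bp
Sorted largest to smallest: 45, 32, 26, 24, 24, 19, 6 bp.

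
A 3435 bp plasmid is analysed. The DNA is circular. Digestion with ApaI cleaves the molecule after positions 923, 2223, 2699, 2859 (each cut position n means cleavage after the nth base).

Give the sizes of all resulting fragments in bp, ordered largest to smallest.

1499, 1300, 476, 160 bp

Circular molecule, 4 cuts → 4 fragments:
  2223 − 923 = 1300 bp
  2699 − 2223 = 476 bp
  2859 − 2699 = 160 bp
  wrap: 3435 − 2859 + 923 = 1499 bp
Sorted largest to smallest: 1499, 1300, 476, 160 bp.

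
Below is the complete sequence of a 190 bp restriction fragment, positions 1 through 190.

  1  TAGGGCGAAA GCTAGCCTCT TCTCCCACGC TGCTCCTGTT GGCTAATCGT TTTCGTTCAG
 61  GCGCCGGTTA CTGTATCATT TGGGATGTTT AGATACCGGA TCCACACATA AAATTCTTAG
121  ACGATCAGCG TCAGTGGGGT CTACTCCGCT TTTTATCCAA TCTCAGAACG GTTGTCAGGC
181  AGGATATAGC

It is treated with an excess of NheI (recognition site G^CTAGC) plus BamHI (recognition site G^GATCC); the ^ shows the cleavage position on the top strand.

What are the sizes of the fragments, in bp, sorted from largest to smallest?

The NheI site (GCTAGC) starts at position 11.
NheI cuts after the first base of each site, so after position 11.
The BamHI site (GGATCC) starts at position 98.
BamHI cuts after the first base of each site, so after position 98.
Combined cut positions: 11, 98.
Linear molecule, 2 cuts → 3 fragments:
  1–11 → 11 bp
  12–98 → 87 bp
  99–190 → 92 bp
Sorted largest to smallest: 92, 87, 11 bp.

92, 87, 11 bp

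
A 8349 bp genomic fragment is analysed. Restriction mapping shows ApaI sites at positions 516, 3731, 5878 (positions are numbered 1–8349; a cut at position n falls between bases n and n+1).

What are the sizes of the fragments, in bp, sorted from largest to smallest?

Linear molecule, 3 cuts → 4 fragments:
  516 − 0 = 516 bp
  3731 − 516 = 3215 bp
  5878 − 3731 = 2147 bp
  8349 − 5878 = 2471 bp
Sorted largest to smallest: 3215, 2471, 2147, 516 bp.

3215, 2471, 2147, 516 bp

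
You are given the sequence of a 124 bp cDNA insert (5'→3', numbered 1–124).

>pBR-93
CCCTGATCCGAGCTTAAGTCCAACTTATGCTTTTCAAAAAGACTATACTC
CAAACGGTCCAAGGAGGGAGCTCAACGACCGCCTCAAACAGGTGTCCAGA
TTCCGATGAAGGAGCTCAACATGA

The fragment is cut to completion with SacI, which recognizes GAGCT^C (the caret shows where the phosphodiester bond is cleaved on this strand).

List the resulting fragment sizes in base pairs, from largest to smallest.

72, 44, 8 bp

SacI sites (GAGCTC) start at positions 68, 112.
SacI cuts after base 5 of each site (before the last base), so after positions 72, 116.
Linear molecule, 2 cuts → 3 fragments:
  1–72 → 72 bp
  73–116 → 44 bp
  117–124 → 8 bp
Sorted largest to smallest: 72, 44, 8 bp.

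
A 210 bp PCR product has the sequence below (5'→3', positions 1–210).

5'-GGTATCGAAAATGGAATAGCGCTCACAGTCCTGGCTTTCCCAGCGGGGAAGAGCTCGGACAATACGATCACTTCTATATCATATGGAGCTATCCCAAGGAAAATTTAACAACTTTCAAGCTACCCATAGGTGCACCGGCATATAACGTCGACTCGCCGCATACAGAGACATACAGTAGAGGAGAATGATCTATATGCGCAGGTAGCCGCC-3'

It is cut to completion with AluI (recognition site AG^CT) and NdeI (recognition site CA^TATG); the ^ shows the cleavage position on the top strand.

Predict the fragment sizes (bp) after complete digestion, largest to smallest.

91, 53, 31, 28, 7 bp

AluI sites (AGCT) start at positions 52, 87, 118.
AluI cuts after base 2 of each site, so after positions 53, 88, 119.
The NdeI site (CATATG) starts at position 80.
NdeI cuts after base 2 of each site, so after position 81.
Combined cut positions: 53, 81, 88, 119.
Linear molecule, 4 cuts → 5 fragments:
  1–53 → 53 bp
  54–81 → 28 bp
  82–88 → 7 bp
  89–119 → 31 bp
  120–210 → 91 bp
Sorted largest to smallest: 91, 53, 31, 28, 7 bp.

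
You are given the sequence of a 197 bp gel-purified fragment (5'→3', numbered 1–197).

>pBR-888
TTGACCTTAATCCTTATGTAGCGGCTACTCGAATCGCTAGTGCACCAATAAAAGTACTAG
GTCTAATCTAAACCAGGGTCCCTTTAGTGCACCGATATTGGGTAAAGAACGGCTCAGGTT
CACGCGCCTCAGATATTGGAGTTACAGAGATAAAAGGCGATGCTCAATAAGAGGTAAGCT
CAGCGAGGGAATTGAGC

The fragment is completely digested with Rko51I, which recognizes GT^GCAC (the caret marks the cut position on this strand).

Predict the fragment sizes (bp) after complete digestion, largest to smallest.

Rko51I sites (GTGCAC) start at positions 40, 87.
Rko51I cuts after base 2 of each site, so after positions 41, 88.
Linear molecule, 2 cuts → 3 fragments:
  1–41 → 41 bp
  42–88 → 47 bp
  89–197 → 109 bp
Sorted largest to smallest: 109, 47, 41 bp.

109, 47, 41 bp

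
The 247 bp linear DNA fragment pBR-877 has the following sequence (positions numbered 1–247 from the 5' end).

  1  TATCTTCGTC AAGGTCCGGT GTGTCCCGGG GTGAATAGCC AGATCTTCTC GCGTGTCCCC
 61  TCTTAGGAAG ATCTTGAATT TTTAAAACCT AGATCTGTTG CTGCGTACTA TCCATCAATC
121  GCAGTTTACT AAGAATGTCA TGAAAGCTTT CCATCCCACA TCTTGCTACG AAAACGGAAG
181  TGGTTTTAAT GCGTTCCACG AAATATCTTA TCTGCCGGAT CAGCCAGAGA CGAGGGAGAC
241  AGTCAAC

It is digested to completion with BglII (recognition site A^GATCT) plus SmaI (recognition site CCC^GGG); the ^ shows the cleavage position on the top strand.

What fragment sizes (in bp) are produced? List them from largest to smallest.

BglII sites (AGATCT) start at positions 41, 69, 91.
BglII cuts after the first base of each site, so after positions 41, 69, 91.
The SmaI site (CCCGGG) starts at position 25.
SmaI cuts after base 3 of each site, so after position 27.
Combined cut positions: 27, 41, 69, 91.
Linear molecule, 4 cuts → 5 fragments:
  1–27 → 27 bp
  28–41 → 14 bp
  42–69 → 28 bp
  70–91 → 22 bp
  92–247 → 156 bp
Sorted largest to smallest: 156, 28, 27, 22, 14 bp.

156, 28, 27, 22, 14 bp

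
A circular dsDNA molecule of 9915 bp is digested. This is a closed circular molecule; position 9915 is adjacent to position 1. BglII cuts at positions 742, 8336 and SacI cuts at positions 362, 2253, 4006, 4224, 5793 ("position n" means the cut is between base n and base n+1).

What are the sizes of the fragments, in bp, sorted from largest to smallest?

Combined cut positions (sorted): 362, 742, 2253, 4006, 4224, 5793, 8336.
Circular molecule, 7 cuts → 7 fragments:
  742 − 362 = 380 bp
  2253 − 742 = 1511 bp
  4006 − 2253 = 1753 bp
  4224 − 4006 = 218 bp
  5793 − 4224 = 1569 bp
  8336 − 5793 = 2543 bp
  wrap: 9915 − 8336 + 362 = 1941 bp
Sorted largest to smallest: 2543, 1941, 1753, 1569, 1511, 380, 218 bp.

2543, 1941, 1753, 1569, 1511, 380, 218 bp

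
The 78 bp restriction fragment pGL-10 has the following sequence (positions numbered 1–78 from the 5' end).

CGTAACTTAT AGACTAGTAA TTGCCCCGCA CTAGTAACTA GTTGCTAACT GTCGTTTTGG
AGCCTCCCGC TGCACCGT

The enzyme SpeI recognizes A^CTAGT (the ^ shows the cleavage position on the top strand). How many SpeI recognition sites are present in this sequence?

3

ACTAGT occurs starting at positions 13, 30, 37.
SpeI cuts at 3 sites.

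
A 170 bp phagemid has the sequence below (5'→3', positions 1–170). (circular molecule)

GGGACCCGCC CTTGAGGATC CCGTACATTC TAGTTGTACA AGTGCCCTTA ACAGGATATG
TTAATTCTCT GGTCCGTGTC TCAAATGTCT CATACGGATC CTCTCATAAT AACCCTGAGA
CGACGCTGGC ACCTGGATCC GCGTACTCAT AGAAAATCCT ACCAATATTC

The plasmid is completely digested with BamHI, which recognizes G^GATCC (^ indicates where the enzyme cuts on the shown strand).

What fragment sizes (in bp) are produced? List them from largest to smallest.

80, 51, 39 bp

BamHI sites (GGATCC) start at positions 16, 96, 135.
BamHI cuts after the first base of each site, so after positions 16, 96, 135.
Circular molecule, 3 cuts → 3 fragments:
  17–96 → 80 bp
  97–135 → 39 bp
  136–170 then 1–16 → 35 + 16 = 51 bp
Sorted largest to smallest: 80, 51, 39 bp.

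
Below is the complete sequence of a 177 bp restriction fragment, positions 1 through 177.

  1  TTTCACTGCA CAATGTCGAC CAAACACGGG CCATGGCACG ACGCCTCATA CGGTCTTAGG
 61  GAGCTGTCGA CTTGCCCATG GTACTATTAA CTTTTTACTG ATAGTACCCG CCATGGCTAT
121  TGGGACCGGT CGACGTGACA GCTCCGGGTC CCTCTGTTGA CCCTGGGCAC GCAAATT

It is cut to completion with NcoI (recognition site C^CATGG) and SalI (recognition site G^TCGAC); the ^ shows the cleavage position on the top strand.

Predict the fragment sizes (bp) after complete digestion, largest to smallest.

48, 35, 35, 18, 16, 15, 10 bp

NcoI sites (CCATGG) start at positions 31, 76, 111.
NcoI cuts after the first base of each site, so after positions 31, 76, 111.
SalI sites (GTCGAC) start at positions 15, 66, 129.
SalI cuts after the first base of each site, so after positions 15, 66, 129.
Combined cut positions: 15, 31, 66, 76, 111, 129.
Linear molecule, 6 cuts → 7 fragments:
  1–15 → 15 bp
  16–31 → 16 bp
  32–66 → 35 bp
  67–76 → 10 bp
  77–111 → 35 bp
  112–129 → 18 bp
  130–177 → 48 bp
Sorted largest to smallest: 48, 35, 35, 18, 16, 15, 10 bp.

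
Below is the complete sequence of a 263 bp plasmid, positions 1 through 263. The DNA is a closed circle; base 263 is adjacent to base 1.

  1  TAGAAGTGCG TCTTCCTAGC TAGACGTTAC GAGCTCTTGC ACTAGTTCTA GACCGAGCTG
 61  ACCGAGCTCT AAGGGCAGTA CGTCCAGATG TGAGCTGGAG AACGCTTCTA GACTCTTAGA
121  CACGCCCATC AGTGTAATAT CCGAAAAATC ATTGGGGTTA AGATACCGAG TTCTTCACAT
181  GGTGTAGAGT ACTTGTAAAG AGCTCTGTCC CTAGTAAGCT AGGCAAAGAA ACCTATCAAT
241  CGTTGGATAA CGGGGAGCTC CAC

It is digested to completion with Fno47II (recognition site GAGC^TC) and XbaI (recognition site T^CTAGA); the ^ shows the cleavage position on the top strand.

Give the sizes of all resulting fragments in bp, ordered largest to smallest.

96, 55, 40, 39, 20, 13 bp

Fno47II sites (GAGCTC) start at positions 31, 64, 200, 255.
Fno47II cuts after base 4 of each site, so after positions 34, 67, 203, 258.
XbaI sites (TCTAGA) start at positions 47, 107.
XbaI cuts after the first base of each site, so after positions 47, 107.
Combined cut positions: 34, 47, 67, 107, 203, 258.
Circular molecule, 6 cuts → 6 fragments:
  35–47 → 13 bp
  48–67 → 20 bp
  68–107 → 40 bp
  108–203 → 96 bp
  204–258 → 55 bp
  259–263 then 1–34 → 5 + 34 = 39 bp
Sorted largest to smallest: 96, 55, 40, 39, 20, 13 bp.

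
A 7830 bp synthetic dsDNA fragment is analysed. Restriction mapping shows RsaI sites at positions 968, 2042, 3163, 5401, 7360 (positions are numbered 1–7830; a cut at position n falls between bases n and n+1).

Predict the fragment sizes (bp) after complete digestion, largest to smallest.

Linear molecule, 5 cuts → 6 fragments:
  968 − 0 = 968 bp
  2042 − 968 = 1074 bp
  3163 − 2042 = 1121 bp
  5401 − 3163 = 2238 bp
  7360 − 5401 = 1959 bp
  7830 − 7360 = 470 bp
Sorted largest to smallest: 2238, 1959, 1121, 1074, 968, 470 bp.

2238, 1959, 1121, 1074, 968, 470 bp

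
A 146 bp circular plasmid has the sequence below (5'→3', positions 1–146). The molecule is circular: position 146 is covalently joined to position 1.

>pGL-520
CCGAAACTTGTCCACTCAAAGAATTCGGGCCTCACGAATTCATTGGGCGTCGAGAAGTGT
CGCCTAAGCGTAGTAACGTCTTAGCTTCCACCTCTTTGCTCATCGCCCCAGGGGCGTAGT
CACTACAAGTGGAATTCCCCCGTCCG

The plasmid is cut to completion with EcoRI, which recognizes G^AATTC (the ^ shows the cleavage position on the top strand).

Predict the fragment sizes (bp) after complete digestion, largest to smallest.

96, 35, 15 bp

EcoRI sites (GAATTC) start at positions 21, 36, 132.
EcoRI cuts after the first base of each site, so after positions 21, 36, 132.
Circular molecule, 3 cuts → 3 fragments:
  22–36 → 15 bp
  37–132 → 96 bp
  133–146 then 1–21 → 14 + 21 = 35 bp
Sorted largest to smallest: 96, 35, 15 bp.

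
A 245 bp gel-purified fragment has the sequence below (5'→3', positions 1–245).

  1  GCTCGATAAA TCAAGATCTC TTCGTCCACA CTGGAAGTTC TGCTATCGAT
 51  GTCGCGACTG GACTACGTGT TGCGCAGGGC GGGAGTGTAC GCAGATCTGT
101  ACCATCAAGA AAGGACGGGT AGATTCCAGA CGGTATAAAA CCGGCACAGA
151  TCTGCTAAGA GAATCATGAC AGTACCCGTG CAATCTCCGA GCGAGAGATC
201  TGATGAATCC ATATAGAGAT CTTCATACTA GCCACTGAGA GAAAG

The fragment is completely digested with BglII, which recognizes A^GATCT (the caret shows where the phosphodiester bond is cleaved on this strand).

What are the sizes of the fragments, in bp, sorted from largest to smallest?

BglII sites (AGATCT) start at positions 14, 93, 148, 196, 217.
BglII cuts after the first base of each site, so after positions 14, 93, 148, 196, 217.
Linear molecule, 5 cuts → 6 fragments:
  1–14 → 14 bp
  15–93 → 79 bp
  94–148 → 55 bp
  149–196 → 48 bp
  197–217 → 21 bp
  218–245 → 28 bp
Sorted largest to smallest: 79, 55, 48, 28, 21, 14 bp.

79, 55, 48, 28, 21, 14 bp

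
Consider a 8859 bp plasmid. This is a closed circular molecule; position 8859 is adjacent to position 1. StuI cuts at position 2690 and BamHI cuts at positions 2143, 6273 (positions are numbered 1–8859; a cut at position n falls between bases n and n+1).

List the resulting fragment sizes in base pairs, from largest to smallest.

Combined cut positions (sorted): 2143, 2690, 6273.
Circular molecule, 3 cuts → 3 fragments:
  2690 − 2143 = 547 bp
  6273 − 2690 = 3583 bp
  wrap: 8859 − 6273 + 2143 = 4729 bp
Sorted largest to smallest: 4729, 3583, 547 bp.

4729, 3583, 547 bp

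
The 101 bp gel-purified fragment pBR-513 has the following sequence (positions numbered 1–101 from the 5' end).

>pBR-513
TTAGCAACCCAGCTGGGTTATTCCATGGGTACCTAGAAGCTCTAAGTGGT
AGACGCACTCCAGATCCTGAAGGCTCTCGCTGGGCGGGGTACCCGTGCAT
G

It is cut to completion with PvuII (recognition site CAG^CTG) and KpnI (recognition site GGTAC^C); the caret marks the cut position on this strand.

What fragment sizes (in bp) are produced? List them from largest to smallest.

The PvuII site (CAGCTG) starts at position 10.
PvuII cuts after base 3 of each site, so after position 12.
KpnI sites (GGTACC) start at positions 28, 88.
KpnI cuts after base 5 of each site (before the last base), so after positions 32, 92.
Combined cut positions: 12, 32, 92.
Linear molecule, 3 cuts → 4 fragments:
  1–12 → 12 bp
  13–32 → 20 bp
  33–92 → 60 bp
  93–101 → 9 bp
Sorted largest to smallest: 60, 20, 12, 9 bp.

60, 20, 12, 9 bp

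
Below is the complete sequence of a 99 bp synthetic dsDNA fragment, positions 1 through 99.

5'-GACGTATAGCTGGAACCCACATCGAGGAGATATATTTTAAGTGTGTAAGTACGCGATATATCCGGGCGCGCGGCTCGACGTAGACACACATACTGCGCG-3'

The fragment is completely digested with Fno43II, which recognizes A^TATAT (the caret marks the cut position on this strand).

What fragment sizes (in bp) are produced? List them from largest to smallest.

43, 30, 26 bp

Fno43II sites (ATATAT) start at positions 30, 56.
Fno43II cuts after the first base of each site, so after positions 30, 56.
Linear molecule, 2 cuts → 3 fragments:
  1–30 → 30 bp
  31–56 → 26 bp
  57–99 → 43 bp
Sorted largest to smallest: 43, 30, 26 bp.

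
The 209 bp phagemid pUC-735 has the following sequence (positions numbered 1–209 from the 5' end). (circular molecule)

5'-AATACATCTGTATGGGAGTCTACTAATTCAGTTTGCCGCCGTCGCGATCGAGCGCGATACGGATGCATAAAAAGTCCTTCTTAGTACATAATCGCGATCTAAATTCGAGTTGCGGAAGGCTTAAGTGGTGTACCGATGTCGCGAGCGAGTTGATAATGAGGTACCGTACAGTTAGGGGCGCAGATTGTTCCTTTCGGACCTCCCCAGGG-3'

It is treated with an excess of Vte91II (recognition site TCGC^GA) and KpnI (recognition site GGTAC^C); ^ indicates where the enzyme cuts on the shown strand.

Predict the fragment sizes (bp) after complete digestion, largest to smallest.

Vte91II sites (TCGCGA) start at positions 42, 92, 139.
Vte91II cuts after base 4 of each site, so after positions 45, 95, 142.
The KpnI site (GGTACC) starts at position 160.
KpnI cuts after base 5 of each site (before the last base), so after position 164.
Combined cut positions: 45, 95, 142, 164.
Circular molecule, 4 cuts → 4 fragments:
  46–95 → 50 bp
  96–142 → 47 bp
  143–164 → 22 bp
  165–209 then 1–45 → 45 + 45 = 90 bp
Sorted largest to smallest: 90, 50, 47, 22 bp.

90, 50, 47, 22 bp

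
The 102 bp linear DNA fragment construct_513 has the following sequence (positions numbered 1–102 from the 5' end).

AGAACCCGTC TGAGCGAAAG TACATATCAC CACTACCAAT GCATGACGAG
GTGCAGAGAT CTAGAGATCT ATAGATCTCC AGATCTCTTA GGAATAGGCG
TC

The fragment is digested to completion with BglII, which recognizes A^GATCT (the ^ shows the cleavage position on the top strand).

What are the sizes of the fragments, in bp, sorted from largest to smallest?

57, 21, 8, 8, 8 bp

BglII sites (AGATCT) start at positions 57, 65, 73, 81.
BglII cuts after the first base of each site, so after positions 57, 65, 73, 81.
Linear molecule, 4 cuts → 5 fragments:
  1–57 → 57 bp
  58–65 → 8 bp
  66–73 → 8 bp
  74–81 → 8 bp
  82–102 → 21 bp
Sorted largest to smallest: 57, 21, 8, 8, 8 bp.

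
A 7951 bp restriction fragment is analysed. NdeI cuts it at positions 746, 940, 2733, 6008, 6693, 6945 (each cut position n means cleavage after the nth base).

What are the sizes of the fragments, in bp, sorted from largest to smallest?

3275, 1793, 1006, 746, 685, 252, 194 bp

Linear molecule, 6 cuts → 7 fragments:
  746 − 0 = 746 bp
  940 − 746 = 194 bp
  2733 − 940 = 1793 bp
  6008 − 2733 = 3275 bp
  6693 − 6008 = 685 bp
  6945 − 6693 = 252 bp
  7951 − 6945 = 1006 bp
Sorted largest to smallest: 3275, 1793, 1006, 746, 685, 252, 194 bp.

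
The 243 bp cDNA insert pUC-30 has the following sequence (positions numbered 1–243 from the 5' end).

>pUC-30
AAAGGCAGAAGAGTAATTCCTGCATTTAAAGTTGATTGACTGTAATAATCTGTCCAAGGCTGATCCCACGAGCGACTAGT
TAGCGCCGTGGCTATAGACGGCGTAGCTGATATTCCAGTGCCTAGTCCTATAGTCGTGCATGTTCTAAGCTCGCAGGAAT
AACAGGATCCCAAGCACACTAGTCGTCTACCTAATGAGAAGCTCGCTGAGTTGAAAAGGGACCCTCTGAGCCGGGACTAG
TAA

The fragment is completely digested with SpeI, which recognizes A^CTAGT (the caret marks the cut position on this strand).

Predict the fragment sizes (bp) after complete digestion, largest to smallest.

SpeI sites (ACTAGT) start at positions 75, 178, 236.
SpeI cuts after the first base of each site, so after positions 75, 178, 236.
Linear molecule, 3 cuts → 4 fragments:
  1–75 → 75 bp
  76–178 → 103 bp
  179–236 → 58 bp
  237–243 → 7 bp
Sorted largest to smallest: 103, 75, 58, 7 bp.

103, 75, 58, 7 bp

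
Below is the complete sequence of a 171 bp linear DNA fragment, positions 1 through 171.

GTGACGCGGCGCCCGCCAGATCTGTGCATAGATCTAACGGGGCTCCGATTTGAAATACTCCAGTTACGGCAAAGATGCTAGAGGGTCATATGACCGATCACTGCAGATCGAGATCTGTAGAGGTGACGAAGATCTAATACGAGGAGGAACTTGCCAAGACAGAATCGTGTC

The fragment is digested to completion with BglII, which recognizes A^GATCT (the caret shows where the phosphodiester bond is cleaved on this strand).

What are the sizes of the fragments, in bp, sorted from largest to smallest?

81, 41, 19, 18, 12 bp

BglII sites (AGATCT) start at positions 18, 30, 111, 130.
BglII cuts after the first base of each site, so after positions 18, 30, 111, 130.
Linear molecule, 4 cuts → 5 fragments:
  1–18 → 18 bp
  19–30 → 12 bp
  31–111 → 81 bp
  112–130 → 19 bp
  131–171 → 41 bp
Sorted largest to smallest: 81, 41, 19, 18, 12 bp.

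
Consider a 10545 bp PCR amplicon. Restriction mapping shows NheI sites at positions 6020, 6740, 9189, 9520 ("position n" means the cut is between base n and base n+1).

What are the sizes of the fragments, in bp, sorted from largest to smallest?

Linear molecule, 4 cuts → 5 fragments:
  6020 − 0 = 6020 bp
  6740 − 6020 = 720 bp
  9189 − 6740 = 2449 bp
  9520 − 9189 = 331 bp
  10545 − 9520 = 1025 bp
Sorted largest to smallest: 6020, 2449, 1025, 720, 331 bp.

6020, 2449, 1025, 720, 331 bp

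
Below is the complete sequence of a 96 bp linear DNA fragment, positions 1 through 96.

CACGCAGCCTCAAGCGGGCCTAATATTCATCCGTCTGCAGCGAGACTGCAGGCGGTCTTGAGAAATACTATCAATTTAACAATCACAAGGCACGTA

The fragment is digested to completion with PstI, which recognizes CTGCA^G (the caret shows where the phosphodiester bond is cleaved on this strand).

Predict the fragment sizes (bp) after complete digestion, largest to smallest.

46, 39, 11 bp

PstI sites (CTGCAG) start at positions 35, 46.
PstI cuts after base 5 of each site (before the last base), so after positions 39, 50.
Linear molecule, 2 cuts → 3 fragments:
  1–39 → 39 bp
  40–50 → 11 bp
  51–96 → 46 bp
Sorted largest to smallest: 46, 39, 11 bp.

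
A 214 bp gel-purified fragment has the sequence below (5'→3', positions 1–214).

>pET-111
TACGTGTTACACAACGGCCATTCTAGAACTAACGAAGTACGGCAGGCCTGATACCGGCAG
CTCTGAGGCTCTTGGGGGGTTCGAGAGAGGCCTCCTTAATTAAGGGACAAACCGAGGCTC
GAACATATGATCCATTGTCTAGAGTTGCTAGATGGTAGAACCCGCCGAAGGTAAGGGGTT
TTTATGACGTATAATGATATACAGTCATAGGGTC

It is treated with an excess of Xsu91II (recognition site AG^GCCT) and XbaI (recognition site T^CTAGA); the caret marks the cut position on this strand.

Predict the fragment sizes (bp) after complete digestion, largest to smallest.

Xsu91II sites (AGGCCT) start at positions 44, 88.
Xsu91II cuts after base 2 of each site, so after positions 45, 89.
XbaI sites (TCTAGA) start at positions 22, 138.
XbaI cuts after the first base of each site, so after positions 22, 138.
Combined cut positions: 22, 45, 89, 138.
Linear molecule, 4 cuts → 5 fragments:
  1–22 → 22 bp
  23–45 → 23 bp
  46–89 → 44 bp
  90–138 → 49 bp
  139–214 → 76 bp
Sorted largest to smallest: 76, 49, 44, 23, 22 bp.

76, 49, 44, 23, 22 bp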